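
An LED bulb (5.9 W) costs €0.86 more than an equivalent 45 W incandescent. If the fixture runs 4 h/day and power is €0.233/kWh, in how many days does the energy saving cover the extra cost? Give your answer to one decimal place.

23.6 days

Power saved = 45 − 5.9 = 39.1 W
Daily energy saved = 39.1 W × 4 h = 156.4 Wh = 0.1564 kWh
Daily savings = 0.1564 × €0.233 = €0.0364
Payback = €0.86 / €0.0364 per day = 23.6 days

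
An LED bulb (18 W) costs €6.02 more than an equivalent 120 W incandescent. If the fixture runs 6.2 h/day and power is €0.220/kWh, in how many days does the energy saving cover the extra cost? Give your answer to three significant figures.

43.3 days

Power saved = 120 − 18 = 102 W
Daily energy saved = 102 W × 6.2 h = 632.4 Wh = 0.6324 kWh
Daily savings = 0.6324 × €0.220 = €0.1391
Payback = €6.02 / €0.1391 per day = 43.27 days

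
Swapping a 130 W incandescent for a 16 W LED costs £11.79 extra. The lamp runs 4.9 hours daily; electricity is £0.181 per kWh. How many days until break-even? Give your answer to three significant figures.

117 days

Power saved = 130 − 16 = 114 W
Daily energy saved = 114 W × 4.9 h = 558.6 Wh = 0.5586 kWh
Daily savings = 0.5586 × £0.181 = £0.1011
Payback = £11.79 / £0.1011 per day = 116.6 days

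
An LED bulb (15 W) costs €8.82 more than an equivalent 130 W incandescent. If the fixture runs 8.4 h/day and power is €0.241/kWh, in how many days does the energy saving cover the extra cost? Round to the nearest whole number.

38 days

Power saved = 130 − 15 = 115 W
Daily energy saved = 115 W × 8.4 h = 966 Wh = 0.966 kWh
Daily savings = 0.966 × €0.241 = €0.2328
Payback = €8.82 / €0.2328 per day = 37.89 days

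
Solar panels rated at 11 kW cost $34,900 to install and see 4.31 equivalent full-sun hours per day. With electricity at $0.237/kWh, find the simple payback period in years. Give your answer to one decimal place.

8.5 years

Daily generation = 11 kW × 4.31 h = 47.41 kWh
Annual generation = 47.41 × 365 = 17305 kWh
Annual savings = 17305 × $0.237 = $4,101.20
Payback = $34,900 / $4,101.20 = 8.51 years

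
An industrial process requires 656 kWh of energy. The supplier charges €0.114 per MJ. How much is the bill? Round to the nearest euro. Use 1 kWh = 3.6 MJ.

656 kWh × (3.6 MJ/kWh) = 2,362 MJ
Cost = 2,362 MJ × €0.114/MJ = €269.22 ≈ €269

€269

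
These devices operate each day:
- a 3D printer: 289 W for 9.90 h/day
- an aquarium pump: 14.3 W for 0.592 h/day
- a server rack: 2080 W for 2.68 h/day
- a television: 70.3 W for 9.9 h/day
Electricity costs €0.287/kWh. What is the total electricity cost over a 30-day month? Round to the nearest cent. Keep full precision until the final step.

€78.69

3D printer: 289 W × 9.90 h × 30 d = 85,833 Wh = 85.83 kWh
aquarium pump: 14.3 W × 0.592 h × 30 d = 254 Wh = 0.254 kWh
server rack: 2080 W × 2.68 h × 30 d = 167,232 Wh = 167.2 kWh
television: 70.3 W × 9.9 h × 30 d = 20,879 Wh = 20.88 kWh
Total energy = 85.83 + 0.254 + 167.2 + 20.88 = 274.2 kWh
Cost = 274.2 kWh × €0.287 = €78.69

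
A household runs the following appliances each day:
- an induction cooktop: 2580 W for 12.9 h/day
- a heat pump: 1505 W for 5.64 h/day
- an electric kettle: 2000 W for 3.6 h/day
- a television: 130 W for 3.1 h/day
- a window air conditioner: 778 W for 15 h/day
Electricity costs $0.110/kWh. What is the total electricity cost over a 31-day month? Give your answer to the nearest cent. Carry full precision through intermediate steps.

$208.16

induction cooktop: 2580 W × 12.9 h × 31 d = 1,031,742 Wh = 1,032 kWh
heat pump: 1505 W × 5.64 h × 31 d = 263,134 Wh = 263.1 kWh
electric kettle: 2000 W × 3.6 h × 31 d = 223,200 Wh = 223.2 kWh
television: 130 W × 3.1 h × 31 d = 12,493 Wh = 12.49 kWh
window air conditioner: 778 W × 15 h × 31 d = 361,770 Wh = 361.8 kWh
Total energy = 1,032 + 263.1 + 223.2 + 12.49 + 361.8 = 1,892 kWh
Cost = 1,892 kWh × $0.110 = $208.16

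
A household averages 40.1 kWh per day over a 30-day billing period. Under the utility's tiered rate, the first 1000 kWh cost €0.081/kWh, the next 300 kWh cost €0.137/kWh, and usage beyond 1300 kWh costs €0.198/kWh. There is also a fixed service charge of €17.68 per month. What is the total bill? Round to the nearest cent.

€126.49

Usage = 40.1 kWh/day × 30 days = 1203 kWh
First 1000 kWh × €0.081 = €81.00
Next 203 kWh × €0.137 = €27.81
Remaining tier: 0 kWh (not reached)
Energy charge = €108.81; + service €17.68 = €126.49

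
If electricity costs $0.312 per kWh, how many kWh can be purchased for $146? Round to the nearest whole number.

$146 / $0.312 per kWh = 467.9 kWh

468 kWh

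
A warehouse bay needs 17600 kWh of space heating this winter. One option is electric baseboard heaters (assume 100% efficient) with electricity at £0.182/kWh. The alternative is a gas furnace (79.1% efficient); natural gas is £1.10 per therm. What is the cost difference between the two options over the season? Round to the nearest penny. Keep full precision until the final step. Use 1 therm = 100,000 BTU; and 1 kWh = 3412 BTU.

£2368.10

Heat load = 17600 kWh × 3412 = 60,051,200 BTU
Gas: input = 60,051,200 / 0.791 = 75,918,078 BTU = 759.2 therm → 759.2 × £1.10 = £835.10
Electric: 60,051,200 BTU / 3412 = 17,600 kWh → × £0.182 = £3,203.20
Difference = |£835.10 − £3,203.20| = £2,368.10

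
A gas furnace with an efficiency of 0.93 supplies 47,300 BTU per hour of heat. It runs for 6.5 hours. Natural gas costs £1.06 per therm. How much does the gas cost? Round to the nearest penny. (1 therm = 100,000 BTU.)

Heat delivered = 47,300 BTU/h × 6.5 h = 307,450 BTU
Gas input = 307,450 / 0.93 = 330,591 BTU
= 330,591 / 100,000 = 3.306 therm
Cost = 3.306 × £1.06/therm = £3.50

£3.50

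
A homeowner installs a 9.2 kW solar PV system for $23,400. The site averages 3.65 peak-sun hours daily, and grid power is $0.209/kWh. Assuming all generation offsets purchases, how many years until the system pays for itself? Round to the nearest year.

9 years

Daily generation = 9.2 kW × 3.65 h = 33.58 kWh
Annual generation = 33.58 × 365 = 12257 kWh
Annual savings = 12257 × $0.209 = $2,561.65
Payback = $23,400 / $2,561.65 = 9.13 years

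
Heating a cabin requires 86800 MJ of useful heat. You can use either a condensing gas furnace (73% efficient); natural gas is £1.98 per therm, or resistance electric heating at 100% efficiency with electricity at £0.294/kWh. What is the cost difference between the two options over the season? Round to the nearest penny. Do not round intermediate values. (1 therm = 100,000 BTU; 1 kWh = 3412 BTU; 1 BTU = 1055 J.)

Heat load = 86800 MJ = 86,800,000,000 J / 1055 = 82,274,882 BTU
Gas: input = 82,274,882 / 0.73 = 112,705,317 BTU = 1,127 therm → 1,127 × £1.98 = £2,231.57
Electric: 82,274,882 BTU / 3412 = 24,110 kWh → × £0.294 = £7,089.34
Difference = |£2,231.57 − £7,089.34| = £4,857.77

£4857.77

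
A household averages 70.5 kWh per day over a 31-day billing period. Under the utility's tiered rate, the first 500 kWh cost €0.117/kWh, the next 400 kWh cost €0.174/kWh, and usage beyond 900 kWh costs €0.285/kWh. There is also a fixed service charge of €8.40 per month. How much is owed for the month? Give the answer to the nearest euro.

Usage = 70.5 kWh/day × 31 days = 2185.5 kWh
First 500 kWh × €0.117 = €58.50
Next 400 kWh × €0.174 = €69.60
Remaining 1285.5 kWh × €0.285 = €366.37
Energy charge = €494.47; + service €8.40 = €502.87 ≈ €503

€503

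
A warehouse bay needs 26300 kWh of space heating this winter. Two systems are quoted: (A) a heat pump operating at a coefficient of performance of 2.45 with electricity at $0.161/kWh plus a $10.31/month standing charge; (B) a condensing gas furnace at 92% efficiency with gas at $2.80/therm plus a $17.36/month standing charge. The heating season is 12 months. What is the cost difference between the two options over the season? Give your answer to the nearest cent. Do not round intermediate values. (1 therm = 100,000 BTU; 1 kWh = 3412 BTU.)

$1087.40

Heat load = 26300 kWh × 3412 = 89,735,600 BTU
Gas: input = 89,735,600 / 0.92 = 97,538,696 BTU = 975.4 therm → 975.4 × $2.80 = $2,731.08; + 12 × $17.36 standing = $2,939.40
Heat pump: 89,735,600 BTU / 3412 = 26,300 kWh heat; / 2.45 = 10,730 kWh in → × $0.161 = $1,728.29; + 12 × $10.31 standing = $1,852.01
Difference = |$2,939.40 − $1,852.01| = $1,087.40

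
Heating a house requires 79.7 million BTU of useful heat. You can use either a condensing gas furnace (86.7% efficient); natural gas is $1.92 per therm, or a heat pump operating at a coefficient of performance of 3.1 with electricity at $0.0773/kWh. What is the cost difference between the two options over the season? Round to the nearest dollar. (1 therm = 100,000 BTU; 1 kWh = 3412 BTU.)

$1183

Heat load = 79.7 × 10⁶ BTU = 79,700,000 BTU
Gas: input = 79,700,000 / 0.867 = 91,926,182 BTU = 919.3 therm → 919.3 × $1.92 = $1,764.98
Heat pump: 79,700,000 BTU / 3412 = 23,360 kWh heat; / 3.1 = 7,535 kWh in → × $0.0773 = $582.46
Difference = |$1,764.98 − $582.46| = $1,182.52 ≈ $1183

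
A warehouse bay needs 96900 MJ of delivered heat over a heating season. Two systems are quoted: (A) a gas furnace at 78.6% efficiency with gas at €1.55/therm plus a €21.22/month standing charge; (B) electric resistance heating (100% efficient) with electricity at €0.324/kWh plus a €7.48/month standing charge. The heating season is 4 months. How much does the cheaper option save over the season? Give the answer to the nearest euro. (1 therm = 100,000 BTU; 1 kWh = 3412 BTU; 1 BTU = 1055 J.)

Heat load = 96900 MJ = 96,900,000,000 J / 1055 = 91,848,341 BTU
Gas: input = 91,848,341 / 0.786 = 116,855,396 BTU = 1,169 therm → 1,169 × €1.55 = €1,811.26; + 4 × €21.22 standing = €1,896.14
Electric: 91,848,341 BTU / 3412 = 26,920 kWh → × €0.324 = €8,721.82; + 4 × €7.48 standing = €8,751.74
Difference = |€1,896.14 − €8,751.74| = €6,855.61 ≈ €6856

€6856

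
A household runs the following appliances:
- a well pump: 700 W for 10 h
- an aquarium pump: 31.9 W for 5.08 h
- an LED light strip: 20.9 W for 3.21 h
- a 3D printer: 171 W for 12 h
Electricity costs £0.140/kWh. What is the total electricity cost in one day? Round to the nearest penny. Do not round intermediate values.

well pump: 700 W × 10 h = 7,000 Wh = 7 kWh
aquarium pump: 31.9 W × 5.08 h = 162 Wh = 0.1621 kWh
LED light strip: 20.9 W × 3.21 h = 67 Wh = 0.06709 kWh
3D printer: 171 W × 12 h = 2,052 Wh = 2.052 kWh
Total energy = 7 + 0.1621 + 0.06709 + 2.052 = 9.281 kWh
Cost = 9.281 kWh × £0.140 = £1.30

£1.30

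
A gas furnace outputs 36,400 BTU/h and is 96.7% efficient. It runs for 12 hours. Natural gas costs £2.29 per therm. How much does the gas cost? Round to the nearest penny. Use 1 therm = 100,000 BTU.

£10.34

Heat delivered = 36,400 BTU/h × 12 h = 436,800 BTU
Gas input = 436,800 / 0.967 = 451,706 BTU
= 451,706 / 100,000 = 4.517 therm
Cost = 4.517 × £2.29/therm = £10.34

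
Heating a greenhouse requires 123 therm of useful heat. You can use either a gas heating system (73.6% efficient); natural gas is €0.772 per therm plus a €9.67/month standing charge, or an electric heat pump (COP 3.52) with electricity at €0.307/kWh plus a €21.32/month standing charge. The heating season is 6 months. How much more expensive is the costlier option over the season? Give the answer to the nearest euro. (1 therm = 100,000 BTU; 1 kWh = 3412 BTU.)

€255

Heat load = 123 therm × 100,000 = 12,300,000 BTU
Gas: input = 12,300,000 / 0.736 = 16,711,957 BTU = 167.1 therm → 167.1 × €0.772 = €129.02; + 6 × €9.67 standing = €187.04
Heat pump: 12,300,000 BTU / 3412 = 3,605 kWh heat; / 3.52 = 1,024 kWh in → × €0.307 = €314.41; + 6 × €21.32 standing = €442.33
Difference = |€187.04 − €442.33| = €255.29 ≈ €255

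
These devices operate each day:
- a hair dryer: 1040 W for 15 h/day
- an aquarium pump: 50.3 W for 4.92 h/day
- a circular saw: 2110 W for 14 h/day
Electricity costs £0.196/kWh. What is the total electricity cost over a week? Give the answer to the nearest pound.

£62

hair dryer: 1040 W × 15 h × 7 d = 109,200 Wh = 109.2 kWh
aquarium pump: 50.3 W × 4.92 h × 7 d = 1,732 Wh = 1.732 kWh
circular saw: 2110 W × 14 h × 7 d = 206,780 Wh = 206.8 kWh
Total energy = 109.2 + 1.732 + 206.8 = 317.7 kWh
Cost = 317.7 kWh × £0.196 = £62.27 ≈ £62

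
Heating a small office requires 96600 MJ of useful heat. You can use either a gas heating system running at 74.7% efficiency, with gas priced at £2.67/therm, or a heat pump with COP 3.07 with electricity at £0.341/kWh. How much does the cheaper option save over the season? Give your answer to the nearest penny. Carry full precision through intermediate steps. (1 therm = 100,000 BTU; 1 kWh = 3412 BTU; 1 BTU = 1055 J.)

Heat load = 96600 MJ = 96,600,000,000 J / 1055 = 91,563,981 BTU
Gas: input = 91,563,981 / 0.747 = 122,575,610 BTU = 1,226 therm → 1,226 × £2.67 = £3,272.77
Heat pump: 91,563,981 BTU / 3412 = 26,840 kWh heat; / 3.07 = 8,741 kWh in → × £0.341 = £2,980.79
Difference = |£3,272.77 − £2,980.79| = £291.98

£291.98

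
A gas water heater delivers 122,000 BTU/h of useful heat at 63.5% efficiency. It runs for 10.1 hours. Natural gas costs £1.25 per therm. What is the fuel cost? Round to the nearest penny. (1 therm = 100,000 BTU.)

£24.26

Heat delivered = 122,000 BTU/h × 10.1 h = 1,232,200 BTU
Gas input = 1,232,200 / 0.635 = 1,940,472 BTU
= 1,940,472 / 100,000 = 19.4 therm
Cost = 19.4 × £1.25/therm = £24.26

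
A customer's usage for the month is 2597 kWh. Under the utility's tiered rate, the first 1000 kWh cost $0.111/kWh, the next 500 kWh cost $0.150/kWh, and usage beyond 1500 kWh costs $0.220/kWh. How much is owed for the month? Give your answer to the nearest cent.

$427.34

First 1000 kWh × $0.111 = $111.00
Next 500 kWh × $0.150 = $75.00
Remaining 1097 kWh × $0.220 = $241.34
Total = $427.34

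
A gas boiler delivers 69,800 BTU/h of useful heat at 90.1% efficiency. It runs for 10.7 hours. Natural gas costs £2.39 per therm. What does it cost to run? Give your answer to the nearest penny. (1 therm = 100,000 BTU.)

£19.81

Heat delivered = 69,800 BTU/h × 10.7 h = 746,860 BTU
Gas input = 746,860 / 0.901 = 828,923 BTU
= 828,923 / 100,000 = 8.289 therm
Cost = 8.289 × £2.39/therm = £19.81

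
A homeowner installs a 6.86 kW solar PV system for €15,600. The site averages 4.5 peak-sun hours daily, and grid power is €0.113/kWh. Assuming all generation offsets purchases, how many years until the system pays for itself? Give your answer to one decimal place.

12.3 years

Daily generation = 6.86 kW × 4.5 h = 30.87 kWh
Annual generation = 30.87 × 365 = 11268 kWh
Annual savings = 11268 × €0.113 = €1,273.23
Payback = €15,600 / €1,273.23 = 12.3 years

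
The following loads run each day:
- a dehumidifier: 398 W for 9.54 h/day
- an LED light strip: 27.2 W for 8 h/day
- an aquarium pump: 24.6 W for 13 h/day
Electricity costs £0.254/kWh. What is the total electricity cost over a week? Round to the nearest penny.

£7.71

dehumidifier: 398 W × 9.54 h × 7 d = 26,578 Wh = 26.58 kWh
LED light strip: 27.2 W × 8 h × 7 d = 1,523 Wh = 1.523 kWh
aquarium pump: 24.6 W × 13 h × 7 d = 2,239 Wh = 2.239 kWh
Total energy = 26.58 + 1.523 + 2.239 = 30.34 kWh
Cost = 30.34 kWh × £0.254 = £7.71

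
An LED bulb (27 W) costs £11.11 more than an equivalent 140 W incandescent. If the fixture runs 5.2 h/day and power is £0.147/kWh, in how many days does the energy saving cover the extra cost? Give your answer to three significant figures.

Power saved = 140 − 27 = 113 W
Daily energy saved = 113 W × 5.2 h = 587.6 Wh = 0.5876 kWh
Daily savings = 0.5876 × £0.147 = £0.0864
Payback = £11.11 / £0.0864 per day = 128.6 days

129 days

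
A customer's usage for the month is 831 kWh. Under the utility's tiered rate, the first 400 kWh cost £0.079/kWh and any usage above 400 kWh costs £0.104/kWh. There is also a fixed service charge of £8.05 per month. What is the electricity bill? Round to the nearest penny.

£84.47

First 400 kWh × £0.079 = £31.60
Remaining 431 kWh × £0.104 = £44.82
Energy charge = £76.42; + service £8.05 = £84.47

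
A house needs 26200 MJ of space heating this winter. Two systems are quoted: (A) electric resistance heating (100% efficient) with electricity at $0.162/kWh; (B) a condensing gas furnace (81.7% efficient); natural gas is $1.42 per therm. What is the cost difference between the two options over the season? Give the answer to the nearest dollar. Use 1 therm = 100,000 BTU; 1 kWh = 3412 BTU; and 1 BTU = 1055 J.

Heat load = 26200 MJ = 26,200,000,000 J / 1055 = 24,834,123 BTU
Gas: input = 24,834,123 / 0.817 = 30,396,724 BTU = 304 therm → 304 × $1.42 = $431.63
Electric: 24,834,123 BTU / 3412 = 7,278 kWh → × $0.162 = $1,179.11
Difference = |$431.63 − $1,179.11| = $747.48 ≈ $747

$747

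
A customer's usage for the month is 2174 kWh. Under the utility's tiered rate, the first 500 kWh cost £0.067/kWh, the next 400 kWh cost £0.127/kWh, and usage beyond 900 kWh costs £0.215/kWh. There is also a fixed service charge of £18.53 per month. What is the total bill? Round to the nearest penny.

£376.74

First 500 kWh × £0.067 = £33.50
Next 400 kWh × £0.127 = £50.80
Remaining 1274 kWh × £0.215 = £273.91
Energy charge = £358.21; + service £18.53 = £376.74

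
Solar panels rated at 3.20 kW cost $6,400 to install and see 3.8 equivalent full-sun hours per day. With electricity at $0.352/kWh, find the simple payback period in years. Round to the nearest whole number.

Daily generation = 3.20 kW × 3.8 h = 12.16 kWh
Annual generation = 12.16 × 365 = 4438.4 kWh
Annual savings = 4438.4 × $0.352 = $1,562.32
Payback = $6,400 / $1,562.32 = 4.1 years

4 years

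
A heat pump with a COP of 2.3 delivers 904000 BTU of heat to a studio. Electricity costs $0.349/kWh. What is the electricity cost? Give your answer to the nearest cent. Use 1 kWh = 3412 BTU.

Heat delivered = 904,000 BTU / 3412 = 264.9 kWh
Electrical input = 264.9 kWh / 2.3 = 115.2 kWh
Cost = 115.2 × $0.349/kWh = $40.20

$40.20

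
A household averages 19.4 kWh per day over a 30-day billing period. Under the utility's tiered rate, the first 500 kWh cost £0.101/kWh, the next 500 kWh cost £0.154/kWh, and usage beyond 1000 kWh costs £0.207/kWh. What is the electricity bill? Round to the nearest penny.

Usage = 19.4 kWh/day × 30 days = 582 kWh
First 500 kWh × £0.101 = £50.50
Next 82 kWh × £0.154 = £12.63
Remaining tier: 0 kWh (not reached)
Total = £63.13

£63.13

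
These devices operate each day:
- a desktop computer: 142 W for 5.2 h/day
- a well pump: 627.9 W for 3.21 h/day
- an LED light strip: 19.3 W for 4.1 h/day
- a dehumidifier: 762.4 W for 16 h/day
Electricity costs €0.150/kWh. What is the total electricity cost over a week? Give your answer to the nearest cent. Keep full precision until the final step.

€15.78

desktop computer: 142 W × 5.2 h × 7 d = 5,169 Wh = 5.169 kWh
well pump: 627.9 W × 3.21 h × 7 d = 14,109 Wh = 14.11 kWh
LED light strip: 19.3 W × 4.1 h × 7 d = 554 Wh = 0.5539 kWh
dehumidifier: 762.4 W × 16 h × 7 d = 85,389 Wh = 85.39 kWh
Total energy = 5.169 + 14.11 + 0.5539 + 85.39 = 105.2 kWh
Cost = 105.2 kWh × €0.150 = €15.78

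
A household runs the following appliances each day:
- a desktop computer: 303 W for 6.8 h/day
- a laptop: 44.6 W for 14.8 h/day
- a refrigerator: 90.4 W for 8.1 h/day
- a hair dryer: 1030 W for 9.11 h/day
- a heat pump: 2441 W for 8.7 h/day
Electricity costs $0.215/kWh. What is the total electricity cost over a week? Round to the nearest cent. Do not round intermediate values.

desktop computer: 303 W × 6.8 h × 7 d = 14,423 Wh = 14.42 kWh
laptop: 44.6 W × 14.8 h × 7 d = 4,621 Wh = 4.621 kWh
refrigerator: 90.4 W × 8.1 h × 7 d = 5,126 Wh = 5.126 kWh
hair dryer: 1030 W × 9.11 h × 7 d = 65,683 Wh = 65.68 kWh
heat pump: 2441 W × 8.7 h × 7 d = 148,657 Wh = 148.7 kWh
Total energy = 14.42 + 4.621 + 5.126 + 65.68 + 148.7 = 238.5 kWh
Cost = 238.5 kWh × $0.215 = $51.28

$51.28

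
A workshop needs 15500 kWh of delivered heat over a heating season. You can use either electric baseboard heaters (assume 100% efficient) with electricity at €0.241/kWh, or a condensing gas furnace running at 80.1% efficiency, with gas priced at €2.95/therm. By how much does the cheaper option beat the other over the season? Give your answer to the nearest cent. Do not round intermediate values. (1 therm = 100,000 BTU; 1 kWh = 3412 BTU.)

€1787.76

Heat load = 15500 kWh × 3412 = 52,886,000 BTU
Gas: input = 52,886,000 / 0.801 = 66,024,969 BTU = 660.2 therm → 660.2 × €2.95 = €1,947.74
Electric: 52,886,000 BTU / 3412 = 15,500 kWh → × €0.241 = €3,735.50
Difference = |€1,947.74 − €3,735.50| = €1,787.76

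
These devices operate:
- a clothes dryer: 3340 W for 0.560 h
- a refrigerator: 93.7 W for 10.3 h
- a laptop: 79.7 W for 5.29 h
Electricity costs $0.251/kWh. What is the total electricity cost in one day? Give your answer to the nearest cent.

clothes dryer: 3340 W × 0.560 h = 1,870 Wh = 1.87 kWh
refrigerator: 93.7 W × 10.3 h = 965 Wh = 0.9651 kWh
laptop: 79.7 W × 5.29 h = 422 Wh = 0.4216 kWh
Total energy = 1.87 + 0.9651 + 0.4216 = 3.257 kWh
Cost = 3.257 kWh × $0.251 = $0.82

$0.82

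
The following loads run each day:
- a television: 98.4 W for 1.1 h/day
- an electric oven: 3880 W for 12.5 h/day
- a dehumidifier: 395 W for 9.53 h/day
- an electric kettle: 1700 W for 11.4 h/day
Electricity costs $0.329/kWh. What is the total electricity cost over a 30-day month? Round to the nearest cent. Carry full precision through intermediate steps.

television: 98.4 W × 1.1 h × 30 d = 3,247 Wh = 3.247 kWh
electric oven: 3880 W × 12.5 h × 30 d = 1,455,000 Wh = 1,455 kWh
dehumidifier: 395 W × 9.53 h × 30 d = 112,930 Wh = 112.9 kWh
electric kettle: 1700 W × 11.4 h × 30 d = 581,400 Wh = 581.4 kWh
Total energy = 3.247 + 1,455 + 112.9 + 581.4 = 2,153 kWh
Cost = 2,153 kWh × $0.329 = $708.20

$708.20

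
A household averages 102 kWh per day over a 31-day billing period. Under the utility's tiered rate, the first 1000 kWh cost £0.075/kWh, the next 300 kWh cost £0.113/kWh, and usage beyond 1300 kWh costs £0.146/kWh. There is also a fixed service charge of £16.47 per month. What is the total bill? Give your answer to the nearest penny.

£397.22

Usage = 102 kWh/day × 31 days = 3162 kWh
First 1000 kWh × £0.075 = £75.00
Next 300 kWh × £0.113 = £33.90
Remaining 1862 kWh × £0.146 = £271.85
Energy charge = £380.75; + service £16.47 = £397.22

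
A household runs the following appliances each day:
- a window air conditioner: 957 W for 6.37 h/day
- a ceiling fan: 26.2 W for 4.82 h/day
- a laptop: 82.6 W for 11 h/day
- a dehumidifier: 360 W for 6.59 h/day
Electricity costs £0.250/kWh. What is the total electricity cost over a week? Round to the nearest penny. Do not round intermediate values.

£16.63

window air conditioner: 957 W × 6.37 h × 7 d = 42,673 Wh = 42.67 kWh
ceiling fan: 26.2 W × 4.82 h × 7 d = 884 Wh = 0.884 kWh
laptop: 82.6 W × 11 h × 7 d = 6,360 Wh = 6.36 kWh
dehumidifier: 360 W × 6.59 h × 7 d = 16,607 Wh = 16.61 kWh
Total energy = 42.67 + 0.884 + 6.36 + 16.61 = 66.52 kWh
Cost = 66.52 kWh × £0.250 = £16.63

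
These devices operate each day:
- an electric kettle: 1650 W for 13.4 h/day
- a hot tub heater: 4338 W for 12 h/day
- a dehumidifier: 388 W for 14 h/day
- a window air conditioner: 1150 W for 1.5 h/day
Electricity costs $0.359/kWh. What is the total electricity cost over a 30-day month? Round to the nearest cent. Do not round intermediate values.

electric kettle: 1650 W × 13.4 h × 30 d = 663,300 Wh = 663.3 kWh
hot tub heater: 4338 W × 12 h × 30 d = 1,561,680 Wh = 1,562 kWh
dehumidifier: 388 W × 14 h × 30 d = 162,960 Wh = 163 kWh
window air conditioner: 1150 W × 1.5 h × 30 d = 51,750 Wh = 51.75 kWh
Total energy = 663.3 + 1,562 + 163 + 51.75 = 2,440 kWh
Cost = 2,440 kWh × $0.359 = $875.85

$875.85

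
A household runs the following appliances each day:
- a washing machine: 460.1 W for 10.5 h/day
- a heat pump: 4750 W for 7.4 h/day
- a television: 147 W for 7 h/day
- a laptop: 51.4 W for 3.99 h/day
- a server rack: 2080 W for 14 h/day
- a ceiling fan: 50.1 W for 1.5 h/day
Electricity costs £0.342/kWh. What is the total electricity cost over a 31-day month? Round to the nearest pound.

£746

washing machine: 460.1 W × 10.5 h × 31 d = 149,763 Wh = 149.8 kWh
heat pump: 4750 W × 7.4 h × 31 d = 1,089,650 Wh = 1,090 kWh
television: 147 W × 7 h × 31 d = 31,899 Wh = 31.9 kWh
laptop: 51.4 W × 3.99 h × 31 d = 6,358 Wh = 6.358 kWh
server rack: 2080 W × 14 h × 31 d = 902,720 Wh = 902.7 kWh
ceiling fan: 50.1 W × 1.5 h × 31 d = 2,330 Wh = 2.33 kWh
Total energy = 149.8 + 1,090 + 31.9 + 6.358 + 902.7 + 2.33 = 2,183 kWh
Cost = 2,183 kWh × £0.342 = £746.49 ≈ £746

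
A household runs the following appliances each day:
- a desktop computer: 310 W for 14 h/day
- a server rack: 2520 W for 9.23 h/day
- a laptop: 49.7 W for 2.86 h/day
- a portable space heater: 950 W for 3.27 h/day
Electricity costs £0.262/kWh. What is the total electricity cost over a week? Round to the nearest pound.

£57

desktop computer: 310 W × 14 h × 7 d = 30,380 Wh = 30.38 kWh
server rack: 2520 W × 9.23 h × 7 d = 162,817 Wh = 162.8 kWh
laptop: 49.7 W × 2.86 h × 7 d = 995 Wh = 0.995 kWh
portable space heater: 950 W × 3.27 h × 7 d = 21,746 Wh = 21.75 kWh
Total energy = 30.38 + 162.8 + 0.995 + 21.75 = 215.9 kWh
Cost = 215.9 kWh × £0.262 = £56.58 ≈ £57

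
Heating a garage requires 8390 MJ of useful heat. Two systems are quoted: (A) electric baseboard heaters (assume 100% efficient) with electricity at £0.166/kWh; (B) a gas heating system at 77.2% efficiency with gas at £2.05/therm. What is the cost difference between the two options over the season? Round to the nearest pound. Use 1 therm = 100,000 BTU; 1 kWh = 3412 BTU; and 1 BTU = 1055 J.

£176

Heat load = 8390 MJ = 8,390,000,000 J / 1055 = 7,952,607 BTU
Gas: input = 7,952,607 / 0.772 = 10,301,304 BTU = 103 therm → 103 × £2.05 = £211.18
Electric: 7,952,607 BTU / 3412 = 2,331 kWh → × £0.166 = £386.91
Difference = |£211.18 − £386.91| = £175.73 ≈ £176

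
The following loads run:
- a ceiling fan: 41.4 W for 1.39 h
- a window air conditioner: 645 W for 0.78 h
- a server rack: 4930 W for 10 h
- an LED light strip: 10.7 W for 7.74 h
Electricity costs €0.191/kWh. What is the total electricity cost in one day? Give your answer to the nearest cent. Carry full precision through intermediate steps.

€9.54

ceiling fan: 41.4 W × 1.39 h = 58 Wh = 0.05755 kWh
window air conditioner: 645 W × 0.78 h = 503 Wh = 0.5031 kWh
server rack: 4930 W × 10 h = 49,300 Wh = 49.3 kWh
LED light strip: 10.7 W × 7.74 h = 83 Wh = 0.08282 kWh
Total energy = 0.05755 + 0.5031 + 49.3 + 0.08282 = 49.94 kWh
Cost = 49.94 kWh × €0.191 = €9.54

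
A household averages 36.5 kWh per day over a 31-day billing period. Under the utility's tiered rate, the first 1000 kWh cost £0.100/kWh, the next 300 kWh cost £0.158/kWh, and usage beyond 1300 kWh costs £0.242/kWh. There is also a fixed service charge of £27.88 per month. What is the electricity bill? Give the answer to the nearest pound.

£149

Usage = 36.5 kWh/day × 31 days = 1131.5 kWh
First 1000 kWh × £0.100 = £100.00
Next 131.5 kWh × £0.158 = £20.78
Remaining tier: 0 kWh (not reached)
Energy charge = £120.78; + service £27.88 = £148.66 ≈ £149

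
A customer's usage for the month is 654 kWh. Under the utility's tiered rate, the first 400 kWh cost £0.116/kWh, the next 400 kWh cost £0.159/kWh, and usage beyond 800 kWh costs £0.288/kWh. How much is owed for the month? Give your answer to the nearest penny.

First 400 kWh × £0.116 = £46.40
Next 254 kWh × £0.159 = £40.39
Remaining tier: 0 kWh (not reached)
Total = £86.79

£86.79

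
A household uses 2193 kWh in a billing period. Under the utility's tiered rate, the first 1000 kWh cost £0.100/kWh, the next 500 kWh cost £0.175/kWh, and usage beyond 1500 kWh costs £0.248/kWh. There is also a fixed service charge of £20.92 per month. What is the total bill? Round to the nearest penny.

First 1000 kWh × £0.100 = £100.00
Next 500 kWh × £0.175 = £87.50
Remaining 693 kWh × £0.248 = £171.86
Energy charge = £359.36; + service £20.92 = £380.28

£380.28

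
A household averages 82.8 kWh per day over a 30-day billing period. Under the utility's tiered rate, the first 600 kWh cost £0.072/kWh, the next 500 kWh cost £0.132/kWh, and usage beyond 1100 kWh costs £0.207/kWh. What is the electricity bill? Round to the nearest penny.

Usage = 82.8 kWh/day × 30 days = 2484 kWh
First 600 kWh × £0.072 = £43.20
Next 500 kWh × £0.132 = £66.00
Remaining 1384 kWh × £0.207 = £286.49
Total = £395.69

£395.69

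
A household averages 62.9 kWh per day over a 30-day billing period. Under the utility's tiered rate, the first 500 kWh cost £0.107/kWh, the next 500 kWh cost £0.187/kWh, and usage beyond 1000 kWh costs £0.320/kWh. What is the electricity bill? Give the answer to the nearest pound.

£431

Usage = 62.9 kWh/day × 30 days = 1887 kWh
First 500 kWh × £0.107 = £53.50
Next 500 kWh × £0.187 = £93.50
Remaining 887 kWh × £0.320 = £283.84
Total = £430.84 ≈ £431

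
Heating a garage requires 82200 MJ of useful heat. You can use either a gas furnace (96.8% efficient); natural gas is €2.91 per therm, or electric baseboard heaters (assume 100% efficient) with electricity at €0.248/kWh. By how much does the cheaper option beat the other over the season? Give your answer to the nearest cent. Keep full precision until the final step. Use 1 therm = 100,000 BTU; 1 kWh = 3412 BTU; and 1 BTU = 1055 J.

€3320.93

Heat load = 82200 MJ = 82,200,000,000 J / 1055 = 77,914,692 BTU
Gas: input = 77,914,692 / 0.968 = 80,490,384 BTU = 804.9 therm → 804.9 × €2.91 = €2,342.27
Electric: 77,914,692 BTU / 3412 = 22,840 kWh → × €0.248 = €5,663.20
Difference = |€2,342.27 − €5,663.20| = €3,320.93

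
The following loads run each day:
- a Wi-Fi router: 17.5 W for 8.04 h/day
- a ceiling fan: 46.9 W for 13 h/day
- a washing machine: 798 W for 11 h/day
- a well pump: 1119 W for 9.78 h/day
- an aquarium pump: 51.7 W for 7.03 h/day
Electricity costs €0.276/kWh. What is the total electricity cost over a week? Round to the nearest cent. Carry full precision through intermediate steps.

Wi-Fi router: 17.5 W × 8.04 h × 7 d = 985 Wh = 0.9849 kWh
ceiling fan: 46.9 W × 13 h × 7 d = 4,268 Wh = 4.268 kWh
washing machine: 798 W × 11 h × 7 d = 61,446 Wh = 61.45 kWh
well pump: 1119 W × 9.78 h × 7 d = 76,607 Wh = 76.61 kWh
aquarium pump: 51.7 W × 7.03 h × 7 d = 2,544 Wh = 2.544 kWh
Total energy = 0.9849 + 4.268 + 61.45 + 76.61 + 2.544 = 145.8 kWh
Cost = 145.8 kWh × €0.276 = €40.25

€40.25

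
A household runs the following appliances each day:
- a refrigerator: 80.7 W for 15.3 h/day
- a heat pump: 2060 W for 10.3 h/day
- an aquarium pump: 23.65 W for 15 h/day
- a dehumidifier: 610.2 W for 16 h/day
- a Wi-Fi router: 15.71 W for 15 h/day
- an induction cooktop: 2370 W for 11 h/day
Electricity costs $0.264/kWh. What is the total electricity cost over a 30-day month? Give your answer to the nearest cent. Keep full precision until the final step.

$466.30

refrigerator: 80.7 W × 15.3 h × 30 d = 37,041 Wh = 37.04 kWh
heat pump: 2060 W × 10.3 h × 30 d = 636,540 Wh = 636.5 kWh
aquarium pump: 23.65 W × 15 h × 30 d = 10,642 Wh = 10.64 kWh
dehumidifier: 610.2 W × 16 h × 30 d = 292,896 Wh = 292.9 kWh
Wi-Fi router: 15.71 W × 15 h × 30 d = 7,070 Wh = 7.069 kWh
induction cooktop: 2370 W × 11 h × 30 d = 782,100 Wh = 782.1 kWh
Total energy = 37.04 + 636.5 + 10.64 + 292.9 + 7.069 + 782.1 = 1,766 kWh
Cost = 1,766 kWh × $0.264 = $466.30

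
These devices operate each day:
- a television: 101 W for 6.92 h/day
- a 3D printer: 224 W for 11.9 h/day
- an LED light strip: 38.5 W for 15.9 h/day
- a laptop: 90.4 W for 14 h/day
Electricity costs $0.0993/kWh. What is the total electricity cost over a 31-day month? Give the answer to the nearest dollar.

$16

television: 101 W × 6.92 h × 31 d = 21,667 Wh = 21.67 kWh
3D printer: 224 W × 11.9 h × 31 d = 82,634 Wh = 82.63 kWh
LED light strip: 38.5 W × 15.9 h × 31 d = 18,977 Wh = 18.98 kWh
laptop: 90.4 W × 14 h × 31 d = 39,234 Wh = 39.23 kWh
Total energy = 21.67 + 82.63 + 18.98 + 39.23 = 162.5 kWh
Cost = 162.5 kWh × $0.0993 = $16.14 ≈ $16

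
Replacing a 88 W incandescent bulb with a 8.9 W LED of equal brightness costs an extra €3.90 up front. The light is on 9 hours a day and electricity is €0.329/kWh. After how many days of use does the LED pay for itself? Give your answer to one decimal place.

Power saved = 88 − 8.9 = 79.1 W
Daily energy saved = 79.1 W × 9 h = 711.9 Wh = 0.7119 kWh
Daily savings = 0.7119 × €0.329 = €0.2342
Payback = €3.90 / €0.2342 per day = 16.65 days

16.7 days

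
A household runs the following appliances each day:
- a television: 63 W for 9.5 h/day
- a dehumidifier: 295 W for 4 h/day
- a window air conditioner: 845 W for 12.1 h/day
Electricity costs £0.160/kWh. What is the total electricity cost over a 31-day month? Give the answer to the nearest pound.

television: 63 W × 9.5 h × 31 d = 18,554 Wh = 18.55 kWh
dehumidifier: 295 W × 4 h × 31 d = 36,580 Wh = 36.58 kWh
window air conditioner: 845 W × 12.1 h × 31 d = 316,960 Wh = 317 kWh
Total energy = 18.55 + 36.58 + 317 = 372.1 kWh
Cost = 372.1 kWh × £0.160 = £59.53 ≈ £60

£60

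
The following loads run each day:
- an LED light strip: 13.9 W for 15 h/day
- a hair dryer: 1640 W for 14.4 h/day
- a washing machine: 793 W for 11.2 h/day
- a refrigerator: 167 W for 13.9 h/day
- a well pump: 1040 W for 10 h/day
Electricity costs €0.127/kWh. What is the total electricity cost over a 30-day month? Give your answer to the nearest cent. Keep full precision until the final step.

€173.08

LED light strip: 13.9 W × 15 h × 30 d = 6,255 Wh = 6.255 kWh
hair dryer: 1640 W × 14.4 h × 30 d = 708,480 Wh = 708.5 kWh
washing machine: 793 W × 11.2 h × 30 d = 266,448 Wh = 266.4 kWh
refrigerator: 167 W × 13.9 h × 30 d = 69,639 Wh = 69.64 kWh
well pump: 1040 W × 10 h × 30 d = 312,000 Wh = 312 kWh
Total energy = 6.255 + 708.5 + 266.4 + 69.64 + 312 = 1,363 kWh
Cost = 1,363 kWh × €0.127 = €173.08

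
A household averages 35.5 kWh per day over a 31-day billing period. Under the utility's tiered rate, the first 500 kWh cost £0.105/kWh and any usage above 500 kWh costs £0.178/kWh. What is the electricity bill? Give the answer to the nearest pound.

Usage = 35.5 kWh/day × 31 days = 1100.5 kWh
First 500 kWh × £0.105 = £52.50
Remaining 600.5 kWh × £0.178 = £106.89
Total = £159.39 ≈ £159

£159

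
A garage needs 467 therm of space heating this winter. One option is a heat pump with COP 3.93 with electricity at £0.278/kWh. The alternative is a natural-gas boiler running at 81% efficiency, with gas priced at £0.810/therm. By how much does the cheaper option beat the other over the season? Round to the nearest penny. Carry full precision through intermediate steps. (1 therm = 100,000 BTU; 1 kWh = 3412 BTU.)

£501.19

Heat load = 467 therm × 100,000 = 46,700,000 BTU
Gas: input = 46,700,000 / 0.81 = 57,654,321 BTU = 576.5 therm → 576.5 × £0.810 = £467.00
Heat pump: 46,700,000 BTU / 3412 = 13,690 kWh heat; / 3.93 = 3,483 kWh in → × £0.278 = £968.19
Difference = |£467.00 − £968.19| = £501.19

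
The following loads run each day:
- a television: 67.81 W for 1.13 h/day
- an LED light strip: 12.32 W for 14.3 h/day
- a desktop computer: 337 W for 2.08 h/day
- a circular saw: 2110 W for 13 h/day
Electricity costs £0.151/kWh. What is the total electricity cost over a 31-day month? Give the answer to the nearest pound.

£133

television: 67.81 W × 1.13 h × 31 d = 2,375 Wh = 2.375 kWh
LED light strip: 12.32 W × 14.3 h × 31 d = 5,461 Wh = 5.461 kWh
desktop computer: 337 W × 2.08 h × 31 d = 21,730 Wh = 21.73 kWh
circular saw: 2110 W × 13 h × 31 d = 850,330 Wh = 850.3 kWh
Total energy = 2.375 + 5.461 + 21.73 + 850.3 = 879.9 kWh
Cost = 879.9 kWh × £0.151 = £132.86 ≈ £133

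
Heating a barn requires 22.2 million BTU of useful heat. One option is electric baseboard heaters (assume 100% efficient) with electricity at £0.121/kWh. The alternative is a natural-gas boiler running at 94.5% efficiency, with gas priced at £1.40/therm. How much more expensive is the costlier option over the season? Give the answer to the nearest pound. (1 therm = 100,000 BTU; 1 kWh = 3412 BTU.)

£458

Heat load = 22.2 × 10⁶ BTU = 22,200,000 BTU
Gas: input = 22,200,000 / 0.945 = 23,492,063 BTU = 234.9 therm → 234.9 × £1.40 = £328.89
Electric: 22,200,000 BTU / 3412 = 6,506 kWh → × £0.121 = £787.28
Difference = |£328.89 − £787.28| = £458.39 ≈ £458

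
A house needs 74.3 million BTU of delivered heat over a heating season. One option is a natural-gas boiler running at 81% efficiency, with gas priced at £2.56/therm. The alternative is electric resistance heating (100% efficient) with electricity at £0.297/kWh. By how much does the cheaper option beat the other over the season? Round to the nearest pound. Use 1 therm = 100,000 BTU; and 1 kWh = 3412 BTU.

£4119

Heat load = 74.3 × 10⁶ BTU = 74,300,000 BTU
Gas: input = 74,300,000 / 0.81 = 91,728,395 BTU = 917.3 therm → 917.3 × £2.56 = £2,348.25
Electric: 74,300,000 BTU / 3412 = 21,780 kWh → × £0.297 = £6,467.50
Difference = |£2,348.25 − £6,467.50| = £4,119.25 ≈ £4119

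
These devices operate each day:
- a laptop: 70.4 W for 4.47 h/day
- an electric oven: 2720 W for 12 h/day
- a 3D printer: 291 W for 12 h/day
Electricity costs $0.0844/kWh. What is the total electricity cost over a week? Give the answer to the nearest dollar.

laptop: 70.4 W × 4.47 h × 7 d = 2,203 Wh = 2.203 kWh
electric oven: 2720 W × 12 h × 7 d = 228,480 Wh = 228.5 kWh
3D printer: 291 W × 12 h × 7 d = 24,444 Wh = 24.44 kWh
Total energy = 2.203 + 228.5 + 24.44 = 255.1 kWh
Cost = 255.1 kWh × $0.0844 = $21.53 ≈ $22

$22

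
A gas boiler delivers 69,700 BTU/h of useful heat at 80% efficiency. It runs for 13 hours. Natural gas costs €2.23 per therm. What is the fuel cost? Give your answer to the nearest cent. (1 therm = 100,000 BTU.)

Heat delivered = 69,700 BTU/h × 13 h = 906,100 BTU
Gas input = 906,100 / 0.80 = 1,132,625 BTU
= 1,132,625 / 100,000 = 11.33 therm
Cost = 11.33 × €2.23/therm = €25.26

€25.26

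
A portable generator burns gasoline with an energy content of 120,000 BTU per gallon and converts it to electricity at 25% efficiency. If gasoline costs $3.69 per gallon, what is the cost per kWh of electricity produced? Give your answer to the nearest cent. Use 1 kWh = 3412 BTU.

Electrical output per gallon = 120,000 BTU × 0.25 / 3412 BTU/kWh = 8.792 kWh
Cost per kWh = $3.69 / 8.792 kWh = $0.420

$0.42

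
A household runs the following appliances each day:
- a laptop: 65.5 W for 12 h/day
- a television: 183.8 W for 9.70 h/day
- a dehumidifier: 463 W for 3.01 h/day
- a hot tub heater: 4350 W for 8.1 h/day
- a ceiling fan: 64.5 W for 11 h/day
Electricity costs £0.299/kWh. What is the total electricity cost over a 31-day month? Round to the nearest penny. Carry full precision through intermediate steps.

laptop: 65.5 W × 12 h × 31 d = 24,366 Wh = 24.37 kWh
television: 183.8 W × 9.70 h × 31 d = 55,269 Wh = 55.27 kWh
dehumidifier: 463 W × 3.01 h × 31 d = 43,203 Wh = 43.2 kWh
hot tub heater: 4350 W × 8.1 h × 31 d = 1,092,285 Wh = 1,092 kWh
ceiling fan: 64.5 W × 11 h × 31 d = 21,994 Wh = 21.99 kWh
Total energy = 24.37 + 55.27 + 43.2 + 1,092 + 21.99 = 1,237 kWh
Cost = 1,237 kWh × £0.299 = £369.90

£369.90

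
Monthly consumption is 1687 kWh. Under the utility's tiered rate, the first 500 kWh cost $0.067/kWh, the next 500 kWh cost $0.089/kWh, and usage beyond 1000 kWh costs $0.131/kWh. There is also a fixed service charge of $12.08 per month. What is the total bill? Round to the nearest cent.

First 500 kWh × $0.067 = $33.50
Next 500 kWh × $0.089 = $44.50
Remaining 687 kWh × $0.131 = $90.00
Energy charge = $168.00; + service $12.08 = $180.08

$180.08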